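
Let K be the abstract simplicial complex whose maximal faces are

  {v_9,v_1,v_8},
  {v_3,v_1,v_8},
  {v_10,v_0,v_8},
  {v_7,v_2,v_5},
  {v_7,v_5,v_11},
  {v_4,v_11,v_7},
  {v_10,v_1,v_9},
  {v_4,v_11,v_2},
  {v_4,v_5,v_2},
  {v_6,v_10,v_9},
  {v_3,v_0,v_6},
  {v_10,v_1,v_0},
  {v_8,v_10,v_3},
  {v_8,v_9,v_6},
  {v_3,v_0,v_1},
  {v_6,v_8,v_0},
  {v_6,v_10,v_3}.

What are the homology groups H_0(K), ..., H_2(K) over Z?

Take the total order v_0 < v_1 < v_2 < v_3 < v_4 < v_5 < v_6 < v_7 < v_8 < v_9 < v_10 < v_11 on the vertex set. Then K (dimension 2) consists of the simplices:

  0-simplices (12): [v_0], [v_1], [v_2], [v_3], [v_4], [v_5], [v_6], [v_7], [v_8], [v_9], [v_10], [v_11]
  1-simplices (28): (28 of them)
  2-simplices (17): (17 of them)

giving chain groups C_0 ≅ Z^12, C_1 ≅ Z^28, C_2 ≅ Z^17.

∂_1: C_1 → C_0 maps an edge to its endpoints' difference, ∂[p,q] = q − p. For instance
  ∂[v_5,v_11] = [v_11] − [v_5].
The resulting 12×28 matrix has rank 10, and its Smith normal form has invariant factors (1,1,1,1,1,1,1,1,1,1).

The boundary map ∂_2: C_2 → C_1 maps a triangle to the signed sum of its edges. For instance
  ∂[v_2,v_4,v_5] = [v_4,v_5] − [v_2,v_5] + [v_2,v_4],
  ∂[v_1,v_9,v_10] = [v_9,v_10] − [v_1,v_10] + [v_1,v_9].
This gives a 28×17 integer matrix of rank 17; reducing to Smith normal form yields diagonal entries (1,1,1,1,1,1,1,1,1,1,1,1,1,1,1,1,2).

From H_k ≅ ker(∂_k) / im(∂_{k+1}) we obtain:

  H_0: rank C_0 − rank ∂_1 = 12 − 10 = 2, and the invariant factors of ∂_1 are all 1, so H_0 = Z^2.
  H_1: rank ker ∂_1 − rank ∂_2 = (28 − 10) − 17 = 1, and ∂_2 has invariant factor 2 > 1, so H_1 = Z × Z/2.
  H_2: rank ker ∂_2 − rank ∂_3 = (17 − 17) − 0 = 0, and there is no ∂_3, so H_2 = 0.

(K is a triangulation of the disjoint union of the real projective plane RP^2 and the Möbius band.)

H_0 = Z^2,  H_1 = Z × Z/2,  H_2 = 0.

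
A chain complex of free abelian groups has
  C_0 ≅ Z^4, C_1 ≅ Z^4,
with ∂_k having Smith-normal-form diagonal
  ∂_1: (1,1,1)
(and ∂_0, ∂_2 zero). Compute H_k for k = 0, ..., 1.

H_0: b_0 = 4 − 0 − 3 = 1; torsion from ∂_1 factors > 1: none. So H_0 = Z.
H_1: b_1 = 4 − 3 − 0 = 1; torsion from ∂_2 factors > 1: none. So H_1 = Z.

H_0 = Z,  H_1 = Z.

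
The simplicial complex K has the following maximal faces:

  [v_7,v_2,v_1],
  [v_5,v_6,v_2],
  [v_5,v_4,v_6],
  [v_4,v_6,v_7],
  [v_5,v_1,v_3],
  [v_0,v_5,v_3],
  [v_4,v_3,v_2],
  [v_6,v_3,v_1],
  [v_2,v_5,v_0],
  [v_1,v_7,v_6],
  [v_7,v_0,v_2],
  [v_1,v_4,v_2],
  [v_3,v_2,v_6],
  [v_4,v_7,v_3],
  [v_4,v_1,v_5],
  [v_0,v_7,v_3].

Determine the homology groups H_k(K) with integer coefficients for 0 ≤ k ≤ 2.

We work with the vertex ordering v_0 < v_1 < v_2 < v_3 < v_4 < v_5 < v_6 < v_7. The simplices of K, each written with vertices in increasing order, are:

  0-simplices (8): [v_0], [v_1], [v_2], [v_3], [v_4], [v_5], [v_6], [v_7]
  1-simplices (24): (24 of them)
  2-simplices (16): (16 of them)

Hence C_0 ≅ Z^8, C_1 ≅ Z^24, C_2 ≅ Z^16.

Boundary ∂_1: C_1 → C_0 is given by ∂[p,q] = [q] − [p]. For instance
  ∂[v_1,v_3] = [v_3] − [v_1].
The resulting 8×24 matrix has rank 7, and its Smith normal form has invariant factors (1,1,1,1,1,1,1).

∂_2: C_2 → C_1 acts by ∂[p,q,r] = [q,r] − [p,r] + [p,q]. For instance
  ∂[v_0,v_2,v_7] = [v_2,v_7] − [v_0,v_7] + [v_0,v_2],
  ∂[v_2,v_3,v_4] = [v_3,v_4] − [v_2,v_4] + [v_2,v_3].
The 24×16 boundary matrix has rank 15 and Smith normal form diag(1,1,1,1,1,1,1,1,1,1,1,1,1,1,1).

From H_k ≅ ker(∂_k) / im(∂_{k+1}) we obtain:

  H_0: rank C_0 − rank ∂_1 = 8 − 7 = 1, and the invariant factors of ∂_1 are all 1, so H_0 ≅ Z.
  H_1: rank ker ∂_1 − rank ∂_2 = (24 − 7) − 15 = 2, and the invariant factors of ∂_2 are all 1, so H_1 ≅ Z^2.
  H_2: rank ker ∂_2 − rank ∂_3 = (16 − 15) − 0 = 1, and there is no ∂_3, so H_2 ≅ Z.

H_0 ≅ Z,  H_1 ≅ Z^2,  H_2 ≅ Z.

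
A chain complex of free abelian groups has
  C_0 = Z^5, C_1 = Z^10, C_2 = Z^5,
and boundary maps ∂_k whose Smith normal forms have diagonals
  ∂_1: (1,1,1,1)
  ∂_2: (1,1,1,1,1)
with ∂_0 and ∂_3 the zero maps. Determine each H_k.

H_0: b_0 = 5 − 0 − 4 = 1; torsion from ∂_1 factors > 1: none. So H_0 = Z.
H_1: b_1 = 10 − 4 − 5 = 1; torsion from ∂_2 factors > 1: none. So H_1 = Z.
H_2: b_2 = 5 − 5 − 0 = 0; torsion from ∂_3 factors > 1: none. So H_2 = 0.

H_0 = Z,  H_1 = Z,  H_2 = 0.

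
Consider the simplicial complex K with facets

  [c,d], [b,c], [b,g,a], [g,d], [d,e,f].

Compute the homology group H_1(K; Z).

H_1 = Z.

Order the vertices as a < b < c < d < e < f < g. Listing each simplex with vertices in this order, K has dimension 2 with simplices:

  0-simplices (7): a, b, c, d, e, f, g
  1-simplices (9): ab, ag, bc, bg, cd, de, df, dg, ef
  2-simplices (2): abg, def

Hence C_0 ≅ Z^7, C_1 ≅ Z^9, C_2 ≅ Z^2.

∂_1: C_1 → C_0 maps an edge to its endpoints' difference, ∂[p,q] = q − p.
As a 7×9 matrix over Z this has rank 6, with invariant factors (1,1,1,1,1,1).

Boundary ∂_2: C_2 → C_1 acts by ∂[p,q,r] = [q,r] − [p,r] + [p,q]. For instance
  ∂abg = bg − ag + ab,
  ∂def = ef − df + de.
The 9×2 boundary matrix has rank 2 and Smith normal form diag(1,1).

From H_k ≅ ker(∂_k) / im(∂_{k+1}) we obtain:

  H_1: rank ker ∂_1 − rank ∂_2 = (9 − 6) − 2 = 1, and the invariant factors of ∂_2 are all 1, so H_1 ≅ Z.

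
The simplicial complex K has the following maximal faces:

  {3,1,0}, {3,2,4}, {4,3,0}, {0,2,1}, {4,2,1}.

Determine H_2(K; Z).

H_2 ≅ 0.

Order the vertices as 0 < 1 < 2 < 3 < 4. Listing each simplex with vertices in this order, K has dimension 2 with simplices:

  0-simplices (5): [0], [1], [2], [3], [4]
  1-simplices (10): [0,1], [0,2], [0,3], [0,4], [1,2], [1,3], [1,4], [2,3], [2,4], [3,4]
  2-simplices (5): [0,1,2], [0,1,3], [0,3,4], [1,2,4], [2,3,4]

Hence C_0 ≅ Z^5, C_1 ≅ Z^10, C_2 ≅ Z^5.

∂_1: C_1 → C_0 sends each edge [p,q] (with p < q) to q − p.
The resulting 5×10 matrix has rank 4, and its Smith normal form has invariant factors (1,1,1,1).

∂_2: C_2 → C_1 maps a triangle to the signed sum of its edges. For instance
  ∂[0,1,3] = [1,3] − [0,3] + [0,1],
  ∂[0,1,2] = [1,2] − [0,2] + [0,1].
The resulting 10×5 matrix has rank 5, and its Smith normal form has invariant factors (1,1,1,1,1).

Computing H_k = (kernel of ∂_k) / (image of ∂_{k+1}):

  H_2: rank ker ∂_2 − rank ∂_3 = (5 − 5) − 0 = 0, and there is no ∂_3, so H_2 ≅ 0.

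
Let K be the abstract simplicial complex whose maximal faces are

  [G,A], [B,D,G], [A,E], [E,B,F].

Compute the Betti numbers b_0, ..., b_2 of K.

Take the total order A < B < D < E < F < G on the vertex set. Then K (dimension 2) consists of the simplices:

  0-simplices (6): A, B, D, E, F, G
  1-simplices (8): AE, AG, BD, BE, BF, BG, DG, EF
  2-simplices (2): BDG, BEF

Hence C_0 ≅ Z^6, C_1 ≅ Z^8, C_2 ≅ Z^2.

Boundary ∂_1: C_1 → C_0 maps an edge to its endpoints' difference, ∂[p,q] = q − p. For instance
  ∂BD = D − B.
This gives a 6×8 integer matrix of rank 5; reducing to Smith normal form yields diagonal entries (1,1,1,1,1).

The boundary map ∂_2: C_2 → C_1 maps a triangle to the signed sum of its edges. For instance
  ∂BEF = EF − BF + BE,
  ∂BDG = DG − BG + BD.
The 8×2 boundary matrix has rank 2 and Smith normal form diag(1,1).

Computing H_k = (kernel of ∂_k) / (image of ∂_{k+1}):

  H_0: rank C_0 − rank ∂_1 = 6 − 5 = 1, and the invariant factors of ∂_1 are all 1, so H_0 = Z.
  H_1: rank ker ∂_1 − rank ∂_2 = (8 − 5) − 2 = 1, and the invariant factors of ∂_2 are all 1, so H_1 = Z.
  H_2: rank ker ∂_2 − rank ∂_3 = (2 − 2) − 0 = 0, and there is no ∂_3, so H_2 = 0.

As a check, the Euler characteristic is 6 − 8 + 2 = 0, which agrees with 1 − 1 + 0 = 0.

Hence the Betti numbers are b_0 = 1, b_1 = 1, b_2 = 0.

b_0 = 1, b_1 = 1, b_2 = 0.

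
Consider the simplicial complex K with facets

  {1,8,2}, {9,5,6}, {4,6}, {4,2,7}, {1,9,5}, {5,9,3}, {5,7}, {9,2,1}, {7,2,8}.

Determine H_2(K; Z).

H_2 ≅ 0.

Take the total order 1 < 2 < 3 < 4 < 5 < 6 < 7 < 8 < 9 on the vertex set. Then K (dimension 2) consists of the simplices:

  0-simplices (9): [1], [2], [3], [4], [5], [6], [7], [8], [9]
  1-simplices (17): [1,2], [1,5], [1,8], [1,9], [2,4], [2,7], [2,8], [2,9], [3,5], [3,9], [4,6], [4,7], [5,6], [5,7], [5,9], [6,9], [7,8]
  2-simplices (7): [1,2,8], [1,2,9], [1,5,9], [2,4,7], [2,7,8], [3,5,9], [5,6,9]

Hence C_0 ≅ Z^9, C_1 ≅ Z^17, C_2 ≅ Z^7.

∂_1: C_1 → C_0 maps an edge to its endpoints' difference, ∂[p,q] = q − p.
As a 9×17 matrix over Z this has rank 8, with invariant factors (1,1,1,1,1,1,1,1).

Boundary ∂_2: C_2 → C_1 maps a triangle to the signed sum of its edges. For instance
  ∂[1,5,9] = [5,9] − [1,9] + [1,5],
  ∂[3,5,9] = [5,9] − [3,9] + [3,5].
The resulting 17×7 matrix has rank 7, and its Smith normal form has invariant factors (1,1,1,1,1,1,1).

Now H_k = ker ∂_k / im ∂_{k+1}, so:

  H_2: rank ker ∂_2 − rank ∂_3 = (7 − 7) − 0 = 0, and there is no ∂_3, so H_2 ≅ 0.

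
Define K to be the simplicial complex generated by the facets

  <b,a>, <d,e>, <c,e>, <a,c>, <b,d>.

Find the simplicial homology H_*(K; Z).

Take the total order a < b < c < d < e on the vertex set. Then K (dimension 1) consists of the simplices:

  0-simplices (5): a, b, c, d, e
  1-simplices (5): ab, ac, bd, ce, de

Hence C_0 ≅ Z^5, C_1 ≅ Z^5.

∂_1: C_1 → C_0 sends each edge [p,q] (with p < q) to q − p. For instance
  ∂ab = b − a.
As a 5×5 matrix over Z this has rank 4, with invariant factors (1,1,1,1).

Computing H_k = (kernel of ∂_k) / (image of ∂_{k+1}):

  H_0: rank C_0 − rank ∂_1 = 5 − 4 = 1, and the invariant factors of ∂_1 are all 1, so H_0 ≅ Z.
  H_1: rank ker ∂_1 − rank ∂_2 = (5 − 4) − 0 = 1, and there is no ∂_2, so H_1 ≅ Z.

H_0 = Z,  H_1 = Z.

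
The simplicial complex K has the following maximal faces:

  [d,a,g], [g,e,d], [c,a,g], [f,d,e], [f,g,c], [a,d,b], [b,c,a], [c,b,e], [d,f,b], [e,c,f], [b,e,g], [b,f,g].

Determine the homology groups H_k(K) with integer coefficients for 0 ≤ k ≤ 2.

K has 7 vertices, 18 edges, 12 triangles.
rank ∂_0 = 0, rank ∂_1 = 6 ⇒ b_0 = 7 − 0 − 6 = 1; all invariant factors of ∂_1 are 1 so no torsion. So H_0 = Z.
rank ∂_1 = 6, rank ∂_2 = 12 ⇒ b_1 = 18 − 6 − 12 = 0; ∂_2 has invariant factor(s) [2] giving torsion. So H_1 = Z/2.
rank ∂_2 = 12, rank ∂_3 = 0 ⇒ b_2 = 12 − 12 − 0 = 0. So H_2 = 0.

H_0 ≅ Z,  H_1 ≅ Z/2,  H_2 = 0.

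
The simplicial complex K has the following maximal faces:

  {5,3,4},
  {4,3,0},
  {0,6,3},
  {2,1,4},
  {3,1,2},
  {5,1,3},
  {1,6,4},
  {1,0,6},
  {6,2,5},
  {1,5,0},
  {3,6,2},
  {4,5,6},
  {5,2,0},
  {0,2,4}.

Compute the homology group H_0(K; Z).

Fix the vertex order 0 < 1 < 2 < 3 < 4 < 5 < 6 and write every simplex with vertices in increasing order. Then dim K = 2 and the simplices of K are:

  0-simplices (7): [0], [1], [2], [3], [4], [5], [6]
  1-simplices (21): [0,1], [0,2], [0,3], [0,4], [0,5], [0,6], [1,2], [1,3], [1,4], [1,5], [1,6], [2,3], [2,4], [2,5], [2,6], [3,4], [3,5], [3,6], [4,5], [4,6], [5,6]
  2-simplices (14): [0,1,5], [0,1,6], [0,2,4], [0,2,5], [0,3,4], [0,3,6], [1,2,3], [1,2,4], [1,3,5], [1,4,6], [2,3,6], [2,5,6], [3,4,5], [4,5,6]

Hence C_0 ≅ Z^7, C_1 ≅ Z^21, C_2 ≅ Z^14.

Boundary ∂_1: C_1 → C_0 is given by ∂[p,q] = [q] − [p]. For instance
  ∂[0,4] = [4] − [0].
This gives a 7×21 integer matrix of rank 6; reducing to Smith normal form yields diagonal entries (1,1,1,1,1,1).

Boundary ∂_2: C_2 → C_1 maps a triangle to the signed sum of its edges. For instance
  ∂[1,3,5] = [3,5] − [1,5] + [1,3],
  ∂[0,1,5] = [1,5] − [0,5] + [0,1].
This gives a 21×14 integer matrix of rank 13; reducing to Smith normal form yields diagonal entries (1,1,1,1,1,1,1,1,1,1,1,1,1).

Computing H_k = (kernel of ∂_k) / (image of ∂_{k+1}):

  H_0: rank C_0 − rank ∂_1 = 7 − 6 = 1, and the invariant factors of ∂_1 are all 1, so H_0 = Z.

(K is a triangulation of the torus T^2.)

H_0 = Z.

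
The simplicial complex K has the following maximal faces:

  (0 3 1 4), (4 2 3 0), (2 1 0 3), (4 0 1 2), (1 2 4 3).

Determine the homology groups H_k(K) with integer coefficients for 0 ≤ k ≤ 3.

Take the total order 0 < 1 < 2 < 3 < 4 on the vertex set. Then K (dimension 3) consists of the simplices:

  0-simplices (5): [0], [1], [2], [3], [4]
  1-simplices (10): [0,1], [0,2], [0,3], [0,4], [1,2], [1,3], [1,4], [2,3], [2,4], [3,4]
  2-simplices (10): [0,1,2], [0,1,3], [0,1,4], [0,2,3], [0,2,4], [0,3,4], [1,2,3], [1,2,4], [1,3,4], [2,3,4]
  3-simplices (5): [0,1,2,3], [0,1,2,4], [0,1,3,4], [0,2,3,4], [1,2,3,4]

giving chain groups C_0 ≅ Z^5, C_1 ≅ Z^10, C_2 ≅ Z^10, C_3 ≅ Z^5.

The boundary map ∂_1: C_1 → C_0 maps an edge to its endpoints' difference, ∂[p,q] = q − p. For instance
  ∂[0,1] = [1] − [0].
The resulting 5×10 matrix has rank 4, and its Smith normal form has invariant factors (1,1,1,1).

The boundary map ∂_2: C_2 → C_1 acts by ∂[p,q,r] = [q,r] − [p,r] + [p,q]. For instance
  ∂[0,2,4] = [2,4] − [0,4] + [0,2],
  ∂[0,3,4] = [3,4] − [0,4] + [0,3].
The resulting 10×10 matrix has rank 6, and its Smith normal form has invariant factors (1,1,1,1,1,1).

Boundary ∂_3: C_3 → C_2 sends each 3-simplex σ to the alternating sum Σ_i (−1)^i (σ with its i-th vertex removed). For instance
  ∂[0,1,3,4] = [1,3,4] − [0,3,4] + [0,1,4] − [0,1,3],
  ∂[0,1,2,3] = [1,2,3] − [0,2,3] + [0,1,3] − [0,1,2].
The resulting 10×5 matrix has rank 4, and its Smith normal form has invariant factors (1,1,1,1).

Computing H_k = (kernel of ∂_k) / (image of ∂_{k+1}):

  H_0: rank C_0 − rank ∂_1 = 5 − 4 = 1, and the invariant factors of ∂_1 are all 1, so H_0 = Z.
  H_1: rank ker ∂_1 − rank ∂_2 = (10 − 4) − 6 = 0, and the invariant factors of ∂_2 are all 1, so H_1 = 0.
  H_2: rank ker ∂_2 − rank ∂_3 = (10 − 6) − 4 = 0, and the invariant factors of ∂_3 are all 1, so H_2 = 0.
  H_3: rank ker ∂_3 − rank ∂_4 = (5 − 4) − 0 = 1, and there is no ∂_4, so H_3 = Z.

As a check, the Euler characteristic is 5 − 10 + 10 − 5 = 0, which agrees with 1 − 0 + 0 − 1 = 0.

H_0 ≅ Z,  H_1 = 0,  H_2 = 0,  H_3 ≅ Z.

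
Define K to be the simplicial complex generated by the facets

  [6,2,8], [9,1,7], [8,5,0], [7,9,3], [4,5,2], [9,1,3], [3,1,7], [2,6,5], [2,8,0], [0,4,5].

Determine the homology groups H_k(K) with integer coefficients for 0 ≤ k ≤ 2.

We work with the vertex ordering 0 < 1 < 2 < 3 < 4 < 5 < 6 < 7 < 8 < 9. The simplices of K, each written with vertices in increasing order, are:

  0-simplices (10): [0], [1], [2], [3], [4], [5], [6], [7], [8], [9]
  1-simplices (18): [0,2], [0,4], [0,5], [0,8], [1,3], [1,7], [1,9], [2,4], [2,5], [2,6], [2,8], [3,7], [3,9], [4,5], [5,6], [5,8], [6,8], [7,9]
  2-simplices (10): [0,2,8], [0,4,5], [0,5,8], [1,3,7], [1,3,9], [1,7,9], [2,4,5], [2,5,6], [2,6,8], [3,7,9]

Hence C_0 ≅ Z^10, C_1 ≅ Z^18, C_2 ≅ Z^10.

Boundary ∂_1: C_1 → C_0 sends each edge [p,q] (with p < q) to q − p.
The 10×18 boundary matrix has rank 8 and Smith normal form diag(1,1,1,1,1,1,1,1).

The boundary map ∂_2: C_2 → C_1 maps a triangle to the signed sum of its edges. For instance
  ∂[1,3,9] = [3,9] − [1,9] + [1,3],
  ∂[1,7,9] = [7,9] − [1,9] + [1,7].
The 18×10 boundary matrix has rank 9 and Smith normal form diag(1,1,1,1,1,1,1,1,1).

Now H_k = ker ∂_k / im ∂_{k+1}, so:

  H_0: rank C_0 − rank ∂_1 = 10 − 8 = 2, and the invariant factors of ∂_1 are all 1, so H_0 ≅ Z^2.
  H_1: rank ker ∂_1 − rank ∂_2 = (18 − 8) − 9 = 1, and the invariant factors of ∂_2 are all 1, so H_1 ≅ Z.
  H_2: rank ker ∂_2 − rank ∂_3 = (10 − 9) − 0 = 1, and there is no ∂_3, so H_2 ≅ Z.

As a check, the Euler characteristic is 10 − 18 + 10 = 2, which agrees with 2 − 1 + 1 = 2.

H_0 ≅ Z^2,  H_1 ≅ Z,  H_2 ≅ Z.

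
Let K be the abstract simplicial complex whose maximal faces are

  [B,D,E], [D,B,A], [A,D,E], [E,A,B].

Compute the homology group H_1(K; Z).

Fix the vertex order A < B < D < E and write every simplex with vertices in increasing order. Then dim K = 2 and the simplices of K are:

  0-simplices (4): A, B, D, E
  1-simplices (6): AB, AD, AE, BD, BE, DE
  2-simplices (4): ABD, ABE, ADE, BDE

Hence C_0 ≅ Z^4, C_1 ≅ Z^6, C_2 ≅ Z^4.

The boundary map ∂_1: C_1 → C_0 is given by ∂[p,q] = [q] − [p].
The 4×6 boundary matrix has rank 3 and Smith normal form diag(1,1,1).

The boundary map ∂_2: C_2 → C_1 sends each 2-simplex [p,q,r] to [q,r] − [p,r] + [p,q]. For instance
  ∂ADE = DE − AE + AD,
  ∂ABD = BD − AD + AB.
As a 6×4 matrix over Z this has rank 3, with invariant factors (1,1,1).

Computing H_k = (kernel of ∂_k) / (image of ∂_{k+1}):

  H_1: rank ker ∂_1 − rank ∂_2 = (6 − 3) − 3 = 0, and the invariant factors of ∂_2 are all 1, so H_1 ≅ 0.

H_1 = 0.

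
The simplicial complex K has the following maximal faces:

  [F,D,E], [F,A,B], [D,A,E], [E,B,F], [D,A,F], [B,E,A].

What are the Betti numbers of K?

b_0 = 1, b_1 = 0, b_2 = 1.

Order the vertices as A < B < D < E < F. Listing each simplex with vertices in this order, K has dimension 2 with simplices:

  0-simplices (5): A, B, D, E, F
  1-simplices (9): AB, AD, AE, AF, BE, BF, DE, DF, EF
  2-simplices (6): ABE, ABF, ADE, ADF, BEF, DEF

giving chain groups C_0 ≅ Z^5, C_1 ≅ Z^9, C_2 ≅ Z^6.

Boundary ∂_1: C_1 → C_0 sends each edge [p,q] (with p < q) to q − p. For instance
  ∂DF = F − D.
The resulting 5×9 matrix has rank 4, and its Smith normal form has invariant factors (1,1,1,1).

Boundary ∂_2: C_2 → C_1 sends each 2-simplex [p,q,r] to [q,r] − [p,r] + [p,q]. For instance
  ∂ADF = DF − AF + AD,
  ∂ABF = BF − AF + AB.
This gives a 9×6 integer matrix of rank 5; reducing to Smith normal form yields diagonal entries (1,1,1,1,1).

Computing H_k = (kernel of ∂_k) / (image of ∂_{k+1}):

  H_0: rank C_0 − rank ∂_1 = 5 − 4 = 1, and the invariant factors of ∂_1 are all 1, so H_0 ≅ Z.
  H_1: rank ker ∂_1 − rank ∂_2 = (9 − 4) − 5 = 0, and the invariant factors of ∂_2 are all 1, so H_1 ≅ 0.
  H_2: rank ker ∂_2 − rank ∂_3 = (6 − 5) − 0 = 1, and there is no ∂_3, so H_2 ≅ Z.

As a check, the Euler characteristic is 5 − 9 + 6 = 2, which agrees with 1 − 0 + 1 = 2.

Hence the Betti numbers are b_0 = 1, b_1 = 0, b_2 = 1.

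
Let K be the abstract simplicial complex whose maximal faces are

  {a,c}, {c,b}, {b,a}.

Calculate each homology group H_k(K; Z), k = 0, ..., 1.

Fix the vertex order a < b < c and write every simplex with vertices in increasing order. Then dim K = 1 and the simplices of K are:

  0-simplices (3): a, b, c
  1-simplices (3): ab, ac, bc

Hence C_0 ≅ Z^3, C_1 ≅ Z^3.

∂_1: C_1 → C_0 maps an edge to its endpoints' difference, ∂[p,q] = q − p.
The 3×3 boundary matrix has rank 2 and Smith normal form diag(1,1).

Computing H_k = (kernel of ∂_k) / (image of ∂_{k+1}):

  H_0: rank C_0 − rank ∂_1 = 3 − 2 = 1, and the invariant factors of ∂_1 are all 1, so H_0 = Z.
  H_1: rank ker ∂_1 − rank ∂_2 = (3 − 2) − 0 = 1, and there is no ∂_2, so H_1 = Z.

H_0 ≅ Z,  H_1 ≅ Z.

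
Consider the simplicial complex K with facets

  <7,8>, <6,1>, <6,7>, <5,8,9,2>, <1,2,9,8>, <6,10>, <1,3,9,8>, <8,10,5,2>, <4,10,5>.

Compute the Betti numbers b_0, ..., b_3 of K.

Order the vertices as 1 < 2 < 3 < 4 < 5 < 6 < 7 < 8 < 9 < 10. Listing each simplex with vertices in this order, K has dimension 3 with simplices:

  0-simplices (10): [1], [2], [3], [4], [5], [6], [7], [8], [9], [10]
  1-simplices (21): [1,2], [1,3], [1,6], [1,8], [1,9], [2,5], [2,8], [2,9], [2,10], [3,8], [3,9], [4,5], [4,10], [5,8], [5,9], [5,10], [6,7], [6,10], [7,8], [8,9], [8,10]
  2-simplices (14): [1,2,8], [1,2,9], [1,3,8], [1,3,9], [1,8,9], [2,5,8], [2,5,9], [2,5,10], [2,8,9], [2,8,10], [3,8,9], [4,5,10], [5,8,9], [5,8,10]
  3-simplices (4): [1,2,8,9], [1,3,8,9], [2,5,8,9], [2,5,8,10]

giving chain groups C_0 ≅ Z^10, C_1 ≅ Z^21, C_2 ≅ Z^14, C_3 ≅ Z^4.

∂_1: C_1 → C_0 is given by ∂[p,q] = [q] − [p].
The 10×21 boundary matrix has rank 9 and Smith normal form diag(1,1,1,1,1,1,1,1,1).

∂_2: C_2 → C_1 sends each 2-simplex [p,q,r] to [q,r] − [p,r] + [p,q]. For instance
  ∂[1,2,8] = [2,8] − [1,8] + [1,2],
  ∂[1,2,9] = [2,9] − [1,9] + [1,2].
The resulting 21×14 matrix has rank 10, and its Smith normal form has invariant factors (1,1,1,1,1,1,1,1,1,1).

∂_3: C_3 → C_2 sends each 3-simplex σ to the alternating sum Σ_i (−1)^i (σ with its i-th vertex removed). For instance
  ∂[1,2,8,9] = [2,8,9] − [1,8,9] + [1,2,9] − [1,2,8],
  ∂[2,5,8,10] = [5,8,10] − [2,8,10] + [2,5,10] − [2,5,8].
The 14×4 boundary matrix has rank 4 and Smith normal form diag(1,1,1,1).

Now H_k = ker ∂_k / im ∂_{k+1}, so:

  H_0: rank C_0 − rank ∂_1 = 10 − 9 = 1, and the invariant factors of ∂_1 are all 1, so H_0 = Z.
  H_1: rank ker ∂_1 − rank ∂_2 = (21 − 9) − 10 = 2, and the invariant factors of ∂_2 are all 1, so H_1 = Z^2.
  H_2: rank ker ∂_2 − rank ∂_3 = (14 − 10) − 4 = 0, and the invariant factors of ∂_3 are all 1, so H_2 = 0.
  H_3: rank ker ∂_3 − rank ∂_4 = (4 − 4) − 0 = 0, and there is no ∂_4, so H_3 = 0.

As a check, the Euler characteristic is 10 − 21 + 14 − 4 = -1, which agrees with 1 − 2 + 0 − 0 = -1.

Hence the Betti numbers are b_0 = 1, b_1 = 2, b_2 = 0, b_3 = 0.

b_0 = 1, b_1 = 2, b_2 = 0, b_3 = 0.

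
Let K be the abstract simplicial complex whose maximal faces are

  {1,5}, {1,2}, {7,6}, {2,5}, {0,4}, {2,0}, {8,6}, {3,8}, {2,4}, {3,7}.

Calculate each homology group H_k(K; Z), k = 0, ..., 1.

H_0 = Z^2,  H_1 = Z^3.

We work with the vertex ordering 0 < 1 < 2 < 3 < 4 < 5 < 6 < 7 < 8. The simplices of K, each written with vertices in increasing order, are:

  0-simplices (9): [0], [1], [2], [3], [4], [5], [6], [7], [8]
  1-simplices (10): [0,2], [0,4], [1,2], [1,5], [2,4], [2,5], [3,7], [3,8], [6,7], [6,8]

giving chain groups C_0 ≅ Z^9, C_1 ≅ Z^10.

The boundary map ∂_1: C_1 → C_0 is given by ∂[p,q] = [q] − [p].
The resulting 9×10 matrix has rank 7, and its Smith normal form has invariant factors (1,1,1,1,1,1,1).

From H_k ≅ ker(∂_k) / im(∂_{k+1}) we obtain:

  H_0: rank C_0 − rank ∂_1 = 9 − 7 = 2, and the invariant factors of ∂_1 are all 1, so H_0 ≅ Z^2.
  H_1: rank ker ∂_1 − rank ∂_2 = (10 − 7) − 0 = 3, and there is no ∂_2, so H_1 ≅ Z^3.

As a check, the Euler characteristic is 9 − 10 = -1, which agrees with 2 − 3 = -1.
(K is a triangulation of the disjoint union of a wedge of 2 circles and the circle S^1.)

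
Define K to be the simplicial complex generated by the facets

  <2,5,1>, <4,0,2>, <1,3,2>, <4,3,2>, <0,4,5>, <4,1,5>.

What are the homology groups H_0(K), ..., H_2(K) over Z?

Order the vertices as 0 < 1 < 2 < 3 < 4 < 5. Listing each simplex with vertices in this order, K has dimension 2 with simplices:

  0-simplices (6): [0], [1], [2], [3], [4], [5]
  1-simplices (12): [0,2], [0,4], [0,5], [1,2], [1,3], [1,4], [1,5], [2,3], [2,4], [2,5], [3,4], [4,5]
  2-simplices (6): [0,2,4], [0,4,5], [1,2,3], [1,2,5], [1,4,5], [2,3,4]

Hence C_0 ≅ Z^6, C_1 ≅ Z^12, C_2 ≅ Z^6.

The boundary map ∂_1: C_1 → C_0 is given by ∂[p,q] = [q] − [p]. For instance
  ∂[1,4] = [4] − [1].
As a 6×12 matrix over Z this has rank 5, with invariant factors (1,1,1,1,1).

∂_2: C_2 → C_1 maps a triangle to the signed sum of its edges. For instance
  ∂[1,4,5] = [4,5] − [1,5] + [1,4],
  ∂[2,3,4] = [3,4] − [2,4] + [2,3].
As a 12×6 matrix over Z this has rank 6, with invariant factors (1,1,1,1,1,1).

Now H_k = ker ∂_k / im ∂_{k+1}, so:

  H_0: rank C_0 − rank ∂_1 = 6 − 5 = 1, and the invariant factors of ∂_1 are all 1, so H_0 ≅ Z.
  H_1: rank ker ∂_1 − rank ∂_2 = (12 − 5) − 6 = 1, and the invariant factors of ∂_2 are all 1, so H_1 ≅ Z.
  H_2: rank ker ∂_2 − rank ∂_3 = (6 − 6) − 0 = 0, and there is no ∂_3, so H_2 ≅ 0.

H_0 ≅ Z,  H_1 ≅ Z,  H_2 = 0.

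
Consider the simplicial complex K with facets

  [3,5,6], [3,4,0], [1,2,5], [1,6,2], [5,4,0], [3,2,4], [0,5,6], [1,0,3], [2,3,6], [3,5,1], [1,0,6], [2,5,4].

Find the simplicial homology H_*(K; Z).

Fix the vertex order 0 < 1 < 2 < 3 < 4 < 5 < 6 and write every simplex with vertices in increasing order. Then dim K = 2 and the simplices of K are:

  0-simplices (7): [0], [1], [2], [3], [4], [5], [6]
  1-simplices (18): [0,1], [0,3], [0,4], [0,5], [0,6], [1,2], [1,3], [1,5], [1,6], [2,3], [2,4], [2,5], [2,6], [3,4], [3,5], [3,6], [4,5], [5,6]
  2-simplices (12): [0,1,3], [0,1,6], [0,3,4], [0,4,5], [0,5,6], [1,2,5], [1,2,6], [1,3,5], [2,3,4], [2,3,6], [2,4,5], [3,5,6]

giving chain groups C_0 ≅ Z^7, C_1 ≅ Z^18, C_2 ≅ Z^12.

Boundary ∂_1: C_1 → C_0 sends each edge [p,q] (with p < q) to q − p.
The 7×18 boundary matrix has rank 6 and Smith normal form diag(1,1,1,1,1,1).

Boundary ∂_2: C_2 → C_1 acts by ∂[p,q,r] = [q,r] − [p,r] + [p,q]. For instance
  ∂[2,4,5] = [4,5] − [2,5] + [2,4],
  ∂[0,1,6] = [1,6] − [0,6] + [0,1].
The resulting 18×12 matrix has rank 12, and its Smith normal form has invariant factors (1,1,1,1,1,1,1,1,1,1,1,2).

Now H_k = ker ∂_k / im ∂_{k+1}, so:

  H_0: rank C_0 − rank ∂_1 = 7 − 6 = 1, and the invariant factors of ∂_1 are all 1, so H_0 = Z.
  H_1: rank ker ∂_1 − rank ∂_2 = (18 − 6) − 12 = 0, and ∂_2 has invariant factor 2 > 1, so H_1 = Z/2.
  H_2: rank ker ∂_2 − rank ∂_3 = (12 − 12) − 0 = 0, and there is no ∂_3, so H_2 = 0.

As a check, the Euler characteristic is 7 − 18 + 12 = 1, which agrees with 1 − 0 + 0 = 1.

H_0 ≅ Z,  H_1 ≅ Z/2,  H_2 = 0.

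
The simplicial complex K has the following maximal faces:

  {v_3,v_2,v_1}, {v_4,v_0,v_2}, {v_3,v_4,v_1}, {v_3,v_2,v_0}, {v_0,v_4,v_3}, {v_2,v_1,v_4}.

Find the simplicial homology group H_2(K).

H_2 ≅ Z.

Order the vertices as v_0 < v_1 < v_2 < v_3 < v_4. Listing each simplex with vertices in this order, K has dimension 2 with simplices:

  0-simplices (5): [v_0], [v_1], [v_2], [v_3], [v_4]
  1-simplices (9): [v_0,v_2], [v_0,v_3], [v_0,v_4], [v_1,v_2], [v_1,v_3], [v_1,v_4], [v_2,v_3], [v_2,v_4], [v_3,v_4]
  2-simplices (6): [v_0,v_2,v_3], [v_0,v_2,v_4], [v_0,v_3,v_4], [v_1,v_2,v_3], [v_1,v_2,v_4], [v_1,v_3,v_4]

giving chain groups C_0 ≅ Z^5, C_1 ≅ Z^9, C_2 ≅ Z^6.

∂_1: C_1 → C_0 is given by ∂[p,q] = [q] − [p]. For instance
  ∂[v_0,v_3] = [v_3] − [v_0].
As a 5×9 matrix over Z this has rank 4, with invariant factors (1,1,1,1).

∂_2: C_2 → C_1 acts by ∂[p,q,r] = [q,r] − [p,r] + [p,q]. For instance
  ∂[v_0,v_2,v_3] = [v_2,v_3] − [v_0,v_3] + [v_0,v_2],
  ∂[v_0,v_2,v_4] = [v_2,v_4] − [v_0,v_4] + [v_0,v_2].
As a 9×6 matrix over Z this has rank 5, with invariant factors (1,1,1,1,1).

Reading off H_k = ker ∂_k / im ∂_{k+1}:

  H_2: rank ker ∂_2 − rank ∂_3 = (6 − 5) − 0 = 1, and there is no ∂_3, so H_2 ≅ Z.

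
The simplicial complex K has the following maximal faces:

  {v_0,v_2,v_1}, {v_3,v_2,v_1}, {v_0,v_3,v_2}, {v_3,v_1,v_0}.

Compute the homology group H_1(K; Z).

H_1 = 0.

Take the total order v_0 < v_1 < v_2 < v_3 on the vertex set. Then K (dimension 2) consists of the simplices:

  0-simplices (4): [v_0], [v_1], [v_2], [v_3]
  1-simplices (6): [v_0,v_1], [v_0,v_2], [v_0,v_3], [v_1,v_2], [v_1,v_3], [v_2,v_3]
  2-simplices (4): [v_0,v_1,v_2], [v_0,v_1,v_3], [v_0,v_2,v_3], [v_1,v_2,v_3]

giving chain groups C_0 ≅ Z^4, C_1 ≅ Z^6, C_2 ≅ Z^4.

The boundary map ∂_1: C_1 → C_0 maps an edge to its endpoints' difference, ∂[p,q] = q − p.
As a 4×6 matrix over Z this has rank 3, with invariant factors (1,1,1).

∂_2: C_2 → C_1 sends each 2-simplex [p,q,r] to [q,r] − [p,r] + [p,q]. For instance
  ∂[v_0,v_1,v_3] = [v_1,v_3] − [v_0,v_3] + [v_0,v_1],
  ∂[v_0,v_1,v_2] = [v_1,v_2] − [v_0,v_2] + [v_0,v_1].
The 6×4 boundary matrix has rank 3 and Smith normal form diag(1,1,1).

Reading off H_k = ker ∂_k / im ∂_{k+1}:

  H_1: rank ker ∂_1 − rank ∂_2 = (6 − 3) − 3 = 0, and the invariant factors of ∂_2 are all 1, so H_1 = 0.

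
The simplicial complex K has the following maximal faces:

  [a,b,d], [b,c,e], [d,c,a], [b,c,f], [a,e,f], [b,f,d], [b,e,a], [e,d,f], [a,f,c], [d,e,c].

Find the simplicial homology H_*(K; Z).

Take the total order a < b < c < d < e < f on the vertex set. Then K (dimension 2) consists of the simplices:

  0-simplices (6): a, b, c, d, e, f
  1-simplices (15): ab, ac, ad, ae, af, bc, bd, be, bf, cd, ce, cf, de, df, ef
  2-simplices (10): abd, abe, acd, acf, aef, bce, bcf, bdf, cde, def

Hence C_0 ≅ Z^6, C_1 ≅ Z^15, C_2 ≅ Z^10.

∂_1: C_1 → C_0 maps an edge to its endpoints' difference, ∂[p,q] = q − p. For instance
  ∂bf = f − b.
The resulting 6×15 matrix has rank 5, and its Smith normal form has invariant factors (1,1,1,1,1).

Boundary ∂_2: C_2 → C_1 sends each 2-simplex [p,q,r] to [q,r] − [p,r] + [p,q]. For instance
  ∂cde = de − ce + cd,
  ∂bdf = df − bf + bd.
As a 15×10 matrix over Z this has rank 10, with invariant factors (1,1,1,1,1,1,1,1,1,2).

Reading off H_k = ker ∂_k / im ∂_{k+1}:

  H_0: rank C_0 − rank ∂_1 = 6 − 5 = 1, and the invariant factors of ∂_1 are all 1, so H_0 ≅ Z.
  H_1: rank ker ∂_1 − rank ∂_2 = (15 − 5) − 10 = 0, and ∂_2 has invariant factor 2 > 1, so H_1 ≅ Z/2Z.
  H_2: rank ker ∂_2 − rank ∂_3 = (10 − 10) − 0 = 0, and there is no ∂_3, so H_2 ≅ 0.

As a check, the Euler characteristic is 6 − 15 + 10 = 1, which agrees with 1 − 0 + 0 = 1.

H_0 = Z,  H_1 = Z/2Z,  H_2 = 0.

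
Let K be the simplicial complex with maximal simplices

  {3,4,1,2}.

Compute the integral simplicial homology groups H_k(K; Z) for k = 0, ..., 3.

Order the vertices as 1 < 2 < 3 < 4. Listing each simplex with vertices in this order, K has dimension 3 with simplices:

  0-simplices (4): [1], [2], [3], [4]
  1-simplices (6): [1,2], [1,3], [1,4], [2,3], [2,4], [3,4]
  2-simplices (4): [1,2,3], [1,2,4], [1,3,4], [2,3,4]
  3-simplices (1): [1,2,3,4]

giving chain groups C_0 ≅ Z^4, C_1 ≅ Z^6, C_2 ≅ Z^4, C_3 ≅ Z^1.

The boundary map ∂_1: C_1 → C_0 maps an edge to its endpoints' difference, ∂[p,q] = q − p.
The 4×6 boundary matrix has rank 3 and Smith normal form diag(1,1,1).

The boundary map ∂_2: C_2 → C_1 acts by ∂[p,q,r] = [q,r] − [p,r] + [p,q]. For instance
  ∂[1,2,3] = [2,3] − [1,3] + [1,2],
  ∂[2,3,4] = [3,4] − [2,4] + [2,3].
As a 6×4 matrix over Z this has rank 3, with invariant factors (1,1,1).

Boundary ∂_3: C_3 → C_2 sends each 3-simplex σ to the alternating sum Σ_i (−1)^i (σ with its i-th vertex removed). For instance
  ∂[1,2,3,4] = [2,3,4] − [1,3,4] + [1,2,4] − [1,2,3].
As a 4×1 matrix over Z this has rank 1, with invariant factors (1).

From H_k ≅ ker(∂_k) / im(∂_{k+1}) we obtain:

  H_0: rank C_0 − rank ∂_1 = 4 − 3 = 1, and the invariant factors of ∂_1 are all 1, so H_0 = Z.
  H_1: rank ker ∂_1 − rank ∂_2 = (6 − 3) − 3 = 0, and the invariant factors of ∂_2 are all 1, so H_1 = 0.
  H_2: rank ker ∂_2 − rank ∂_3 = (4 − 3) − 1 = 0, and the invariant factors of ∂_3 are all 1, so H_2 = 0.
  H_3: rank ker ∂_3 − rank ∂_4 = (1 − 1) − 0 = 0, and there is no ∂_4, so H_3 = 0.

H_0 = Z,  H_1 = 0,  H_2 = 0,  H_3 = 0.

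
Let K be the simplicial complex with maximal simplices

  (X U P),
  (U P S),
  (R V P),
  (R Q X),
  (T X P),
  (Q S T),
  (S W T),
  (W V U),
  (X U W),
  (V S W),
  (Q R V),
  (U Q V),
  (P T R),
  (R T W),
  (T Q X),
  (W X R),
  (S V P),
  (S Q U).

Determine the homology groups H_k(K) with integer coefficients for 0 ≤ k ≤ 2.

K has 9 vertices, 27 edges, 18 triangles.
rank ∂_0 = 0, rank ∂_1 = 8 ⇒ b_0 = 9 − 0 − 8 = 1; all invariant factors of ∂_1 are 1 so no torsion. So H_0 = Z.
rank ∂_1 = 8, rank ∂_2 = 18 ⇒ b_1 = 27 − 8 − 18 = 1; ∂_2 has invariant factor(s) [2] giving torsion. So H_1 = Z ⊕ Z/2Z.
rank ∂_2 = 18, rank ∂_3 = 0 ⇒ b_2 = 18 − 18 − 0 = 0. So H_2 = 0.

H_0 ≅ Z,  H_1 ≅ Z ⊕ Z/2Z,  H_2 = 0.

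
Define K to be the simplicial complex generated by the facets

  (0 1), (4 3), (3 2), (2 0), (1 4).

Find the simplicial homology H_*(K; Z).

Fix the vertex order 0 < 1 < 2 < 3 < 4 and write every simplex with vertices in increasing order. Then dim K = 1 and the simplices of K are:

  0-simplices (5): [0], [1], [2], [3], [4]
  1-simplices (5): [0,1], [0,2], [1,4], [2,3], [3,4]

giving chain groups C_0 ≅ Z^5, C_1 ≅ Z^5.

∂_1: C_1 → C_0 is given by ∂[p,q] = [q] − [p]. For instance
  ∂[0,1] = [1] − [0].
This gives a 5×5 integer matrix of rank 4; reducing to Smith normal form yields diagonal entries (1,1,1,1).

Computing H_k = (kernel of ∂_k) / (image of ∂_{k+1}):

  H_0: rank C_0 − rank ∂_1 = 5 − 4 = 1, and the invariant factors of ∂_1 are all 1, so H_0 ≅ Z.
  H_1: rank ker ∂_1 − rank ∂_2 = (5 − 4) − 0 = 1, and there is no ∂_2, so H_1 ≅ Z.

As a check, the Euler characteristic is 5 − 5 = 0, which agrees with 1 − 1 = 0.

H_0 = Z,  H_1 = Z.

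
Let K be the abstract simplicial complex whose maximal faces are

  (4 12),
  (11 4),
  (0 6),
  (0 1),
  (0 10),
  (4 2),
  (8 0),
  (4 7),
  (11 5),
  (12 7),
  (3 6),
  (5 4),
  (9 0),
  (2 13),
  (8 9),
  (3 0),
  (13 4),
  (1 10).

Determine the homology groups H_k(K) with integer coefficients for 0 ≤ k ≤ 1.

H_0 = Z^2,  H_1 = Z^6.

Take the total order 0 < 1 < 2 < 3 < 4 < 5 < 6 < 7 < 8 < 9 < 10 < 11 < 12 < 13 on the vertex set. Then K (dimension 1) consists of the simplices:

  0-simplices (14): [0], [1], [2], [3], [4], [5], [6], [7], [8], [9], [10], [11], [12], [13]
  1-simplices (18): [0,1], [0,3], [0,6], [0,8], [0,9], [0,10], [1,10], [2,4], [2,13], [3,6], [4,5], [4,7], [4,11], [4,12], [4,13], [5,11], [7,12], [8,9]

Hence C_0 ≅ Z^14, C_1 ≅ Z^18.

∂_1: C_1 → C_0 maps an edge to its endpoints' difference, ∂[p,q] = q − p.
The 14×18 boundary matrix has rank 12 and Smith normal form diag(1,1,1,1,1,1,1,1,1,1,1,1).

From H_k ≅ ker(∂_k) / im(∂_{k+1}) we obtain:

  H_0: rank C_0 − rank ∂_1 = 14 − 12 = 2, and the invariant factors of ∂_1 are all 1, so H_0 = Z^2.
  H_1: rank ker ∂_1 − rank ∂_2 = (18 − 12) − 0 = 6, and there is no ∂_2, so H_1 = Z^6.

(K is a triangulation of the disjoint union of a wedge of 3 circles and a wedge of 3 circles.)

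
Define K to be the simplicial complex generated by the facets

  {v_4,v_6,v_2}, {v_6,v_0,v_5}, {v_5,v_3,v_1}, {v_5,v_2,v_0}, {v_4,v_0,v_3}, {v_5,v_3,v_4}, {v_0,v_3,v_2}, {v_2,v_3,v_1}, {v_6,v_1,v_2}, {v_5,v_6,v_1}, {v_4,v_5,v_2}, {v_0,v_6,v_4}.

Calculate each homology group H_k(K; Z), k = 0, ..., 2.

Order the vertices as v_0 < v_1 < v_2 < v_3 < v_4 < v_5 < v_6. Listing each simplex with vertices in this order, K has dimension 2 with simplices:

  0-simplices (7): [v_0], [v_1], [v_2], [v_3], [v_4], [v_5], [v_6]
  1-simplices (18): (18 of them)
  2-simplices (12): (12 of them)

giving chain groups C_0 ≅ Z^7, C_1 ≅ Z^18, C_2 ≅ Z^12.

The boundary map ∂_1: C_1 → C_0 is given by ∂[p,q] = [q] − [p]. For instance
  ∂[v_2,v_6] = [v_6] − [v_2].
The 7×18 boundary matrix has rank 6 and Smith normal form diag(1,1,1,1,1,1).

Boundary ∂_2: C_2 → C_1 sends each 2-simplex [p,q,r] to [q,r] − [p,r] + [p,q]. For instance
  ∂[v_0,v_2,v_3] = [v_2,v_3] − [v_0,v_3] + [v_0,v_2],
  ∂[v_1,v_3,v_5] = [v_3,v_5] − [v_1,v_5] + [v_1,v_3].
The 18×12 boundary matrix has rank 12 and Smith normal form diag(1,1,1,1,1,1,1,1,1,1,1,2).

Now H_k = ker ∂_k / im ∂_{k+1}, so:

  H_0: rank C_0 − rank ∂_1 = 7 − 6 = 1, and the invariant factors of ∂_1 are all 1, so H_0 = Z.
  H_1: rank ker ∂_1 − rank ∂_2 = (18 − 6) − 12 = 0, and ∂_2 has invariant factor 2 > 1, so H_1 = Z_2.
  H_2: rank ker ∂_2 − rank ∂_3 = (12 − 12) − 0 = 0, and there is no ∂_3, so H_2 = 0.

H_0 = Z,  H_1 = Z_2,  H_2 = 0.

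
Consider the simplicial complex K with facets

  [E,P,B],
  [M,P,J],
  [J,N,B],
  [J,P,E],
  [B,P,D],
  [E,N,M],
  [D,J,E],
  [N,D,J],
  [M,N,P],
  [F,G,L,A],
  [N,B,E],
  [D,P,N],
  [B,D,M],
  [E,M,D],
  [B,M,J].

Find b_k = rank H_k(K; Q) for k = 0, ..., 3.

b_0 = 2, b_1 = 2, b_2 = 1, b_3 = 0.

Order the vertices as A < B < D < E < F < G < J < L < M < N < P. Listing each simplex with vertices in this order, K has dimension 3 with simplices:

  0-simplices (11): A, B, D, E, F, G, J, L, M, N, P
  1-simplices (27): AF, AG, AL, BD, BE, BJ, BM, BN, BP, DE, DJ, DM, DN, DP, EJ, EM, EN, EP, FG, FL, GL, JM, JN, JP, MN, MP, NP
  2-simplices (18): AFG, AFL, AGL, BDM, BDP, BEN, BEP, BJM, BJN, DEJ, DEM, DJN, DNP, EJP, EMN, FGL, JMP, MNP
  3-simplices (1): AFGL

Hence C_0 ≅ Z^11, C_1 ≅ Z^27, C_2 ≅ Z^18, C_3 ≅ Z^1.

∂_1: C_1 → C_0 maps an edge to its endpoints' difference, ∂[p,q] = q − p.
The resulting 11×27 matrix has rank 9, and its Smith normal form has invariant factors (1,1,1,1,1,1,1,1,1).

The boundary map ∂_2: C_2 → C_1 sends each 2-simplex [p,q,r] to [q,r] − [p,r] + [p,q]. For instance
  ∂BEN = EN − BN + BE,
  ∂AFL = FL − AL + AF.
The resulting 27×18 matrix has rank 16, and its Smith normal form has invariant factors (1,1,1,1,1,1,1,1,1,1,1,1,1,1,1,1).

The boundary map ∂_3: C_3 → C_2 sends each 3-simplex σ to the alternating sum Σ_i (−1)^i (σ with its i-th vertex removed). For instance
  ∂AFGL = FGL − AGL + AFL − AFG.
The 18×1 boundary matrix has rank 1 and Smith normal form diag(1).

From H_k ≅ ker(∂_k) / im(∂_{k+1}) we obtain:

  H_0: rank C_0 − rank ∂_1 = 11 − 9 = 2, and the invariant factors of ∂_1 are all 1, so H_0 ≅ Z^2.
  H_1: rank ker ∂_1 − rank ∂_2 = (27 − 9) − 16 = 2, and the invariant factors of ∂_2 are all 1, so H_1 ≅ Z^2.
  H_2: rank ker ∂_2 − rank ∂_3 = (18 − 16) − 1 = 1, and the invariant factors of ∂_3 are all 1, so H_2 ≅ Z.
  H_3: rank ker ∂_3 − rank ∂_4 = (1 − 1) − 0 = 0, and there is no ∂_4, so H_3 ≅ 0.

Hence the Betti numbers are b_0 = 2, b_1 = 2, b_2 = 1, b_3 = 0.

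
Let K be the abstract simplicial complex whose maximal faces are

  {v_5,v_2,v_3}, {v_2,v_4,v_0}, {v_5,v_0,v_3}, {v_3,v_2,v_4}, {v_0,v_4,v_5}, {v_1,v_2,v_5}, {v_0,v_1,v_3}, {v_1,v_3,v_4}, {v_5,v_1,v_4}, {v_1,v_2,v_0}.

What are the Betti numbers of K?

We work with the vertex ordering v_0 < v_1 < v_2 < v_3 < v_4 < v_5. The simplices of K, each written with vertices in increasing order, are:

  0-simplices (6): [v_0], [v_1], [v_2], [v_3], [v_4], [v_5]
  1-simplices (15): (15 of them)
  2-simplices (10): [v_0,v_1,v_2], [v_0,v_1,v_3], [v_0,v_2,v_4], [v_0,v_3,v_5], [v_0,v_4,v_5], [v_1,v_2,v_5], [v_1,v_3,v_4], [v_1,v_4,v_5], [v_2,v_3,v_4], [v_2,v_3,v_5]

so the chain groups are C_0 ≅ Z^6, C_1 ≅ Z^15, C_2 ≅ Z^10.

∂_1: C_1 → C_0 sends each edge [p,q] (with p < q) to q − p. For instance
  ∂[v_1,v_3] = [v_3] − [v_1].
This gives a 6×15 integer matrix of rank 5; reducing to Smith normal form yields diagonal entries (1,1,1,1,1).

Boundary ∂_2: C_2 → C_1 maps a triangle to the signed sum of its edges. For instance
  ∂[v_1,v_3,v_4] = [v_3,v_4] − [v_1,v_4] + [v_1,v_3],
  ∂[v_1,v_2,v_5] = [v_2,v_5] − [v_1,v_5] + [v_1,v_2].
The 15×10 boundary matrix has rank 10 and Smith normal form diag(1,1,1,1,1,1,1,1,1,2).

Reading off H_k = ker ∂_k / im ∂_{k+1}:

  H_0: rank C_0 − rank ∂_1 = 6 − 5 = 1, and the invariant factors of ∂_1 are all 1, so H_0 = Z.
  H_1: rank ker ∂_1 − rank ∂_2 = (15 − 5) − 10 = 0, and ∂_2 has invariant factor 2 > 1, so H_1 = Z_2.
  H_2: rank ker ∂_2 − rank ∂_3 = (10 − 10) − 0 = 0, and there is no ∂_3, so H_2 = 0.

Hence the Betti numbers are b_0 = 1, b_1 = 0, b_2 = 0.

b_0 = 1, b_1 = 0, b_2 = 0.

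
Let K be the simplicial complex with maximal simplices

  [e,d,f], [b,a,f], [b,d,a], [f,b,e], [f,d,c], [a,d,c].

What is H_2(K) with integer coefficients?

H_2 ≅ 0.

Take the total order a < b < c < d < e < f on the vertex set. Then K (dimension 2) consists of the simplices:

  0-simplices (6): a, b, c, d, e, f
  1-simplices (12): ab, ac, ad, af, bd, be, bf, cd, cf, de, df, ef
  2-simplices (6): abd, abf, acd, bef, cdf, def

giving chain groups C_0 ≅ Z^6, C_1 ≅ Z^12, C_2 ≅ Z^6.

∂_1: C_1 → C_0 maps an edge to its endpoints' difference, ∂[p,q] = q − p.
As a 6×12 matrix over Z this has rank 5, with invariant factors (1,1,1,1,1).

The boundary map ∂_2: C_2 → C_1 acts by ∂[p,q,r] = [q,r] − [p,r] + [p,q]. For instance
  ∂abf = bf − af + ab,
  ∂def = ef − df + de.
The 12×6 boundary matrix has rank 6 and Smith normal form diag(1,1,1,1,1,1).

Reading off H_k = ker ∂_k / im ∂_{k+1}:

  H_2: rank ker ∂_2 − rank ∂_3 = (6 − 6) − 0 = 0, and there is no ∂_3, so H_2 = 0.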